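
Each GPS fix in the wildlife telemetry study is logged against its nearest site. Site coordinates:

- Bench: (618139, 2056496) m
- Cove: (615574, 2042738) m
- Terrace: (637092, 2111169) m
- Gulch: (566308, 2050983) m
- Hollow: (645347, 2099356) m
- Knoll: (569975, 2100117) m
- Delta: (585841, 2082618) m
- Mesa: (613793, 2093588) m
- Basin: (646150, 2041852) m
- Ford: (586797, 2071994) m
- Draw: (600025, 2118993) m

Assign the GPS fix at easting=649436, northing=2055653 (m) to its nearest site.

Squared distances to each site:
Bench: 980212858.000; Cove: 1313432269.000; Terrace: 3234400592.000; Gulch: 6932073284.000; Hollow: 1926672130.000; Knoll: 8291097817.000; Delta: 4771435250.000; Mesa: 2709487674.000; Basin: 201265397.000; Ford: 4190672602.000; Draw: 6453402521.000.
Minimum at Basin.

Basin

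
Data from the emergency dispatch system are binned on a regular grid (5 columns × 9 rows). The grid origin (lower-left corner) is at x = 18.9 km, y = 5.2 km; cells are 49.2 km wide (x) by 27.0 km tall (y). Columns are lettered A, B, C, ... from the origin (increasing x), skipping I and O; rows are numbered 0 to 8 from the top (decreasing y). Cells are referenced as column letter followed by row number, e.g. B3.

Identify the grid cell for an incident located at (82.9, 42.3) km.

Column index: ⌊(82.9 − 18.9) / 49.2⌋ = ⌊1.301⌋ = 1 → column B
Row offset from origin: ⌊(42.3 − 5.2) / 27.0⌋ = ⌊1.374⌋ = 1 → row 7 (counted from top)

B7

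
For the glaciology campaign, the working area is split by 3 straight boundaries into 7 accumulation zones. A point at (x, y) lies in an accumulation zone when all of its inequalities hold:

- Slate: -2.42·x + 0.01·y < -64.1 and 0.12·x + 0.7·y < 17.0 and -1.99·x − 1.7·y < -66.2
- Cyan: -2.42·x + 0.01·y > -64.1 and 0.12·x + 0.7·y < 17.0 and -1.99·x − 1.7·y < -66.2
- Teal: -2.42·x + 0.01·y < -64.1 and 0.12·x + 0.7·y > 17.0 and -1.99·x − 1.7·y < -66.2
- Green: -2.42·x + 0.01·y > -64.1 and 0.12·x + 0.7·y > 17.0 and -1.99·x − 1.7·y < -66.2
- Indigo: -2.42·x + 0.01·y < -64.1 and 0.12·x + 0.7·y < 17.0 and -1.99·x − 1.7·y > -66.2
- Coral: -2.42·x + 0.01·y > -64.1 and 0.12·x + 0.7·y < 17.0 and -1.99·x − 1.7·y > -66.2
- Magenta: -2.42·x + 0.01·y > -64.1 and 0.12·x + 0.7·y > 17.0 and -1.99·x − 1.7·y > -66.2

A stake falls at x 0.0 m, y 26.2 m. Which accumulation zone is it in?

Magenta

-2.42·0.0 + 0.01·26.2 = 0.262, which is > -64.1
0.12·0.0 + 0.7·26.2 = 18.340, which is > 17.0
-1.99·0.0 − 1.7·26.2 = -44.540, which is > -66.2
This sign pattern matches Magenta.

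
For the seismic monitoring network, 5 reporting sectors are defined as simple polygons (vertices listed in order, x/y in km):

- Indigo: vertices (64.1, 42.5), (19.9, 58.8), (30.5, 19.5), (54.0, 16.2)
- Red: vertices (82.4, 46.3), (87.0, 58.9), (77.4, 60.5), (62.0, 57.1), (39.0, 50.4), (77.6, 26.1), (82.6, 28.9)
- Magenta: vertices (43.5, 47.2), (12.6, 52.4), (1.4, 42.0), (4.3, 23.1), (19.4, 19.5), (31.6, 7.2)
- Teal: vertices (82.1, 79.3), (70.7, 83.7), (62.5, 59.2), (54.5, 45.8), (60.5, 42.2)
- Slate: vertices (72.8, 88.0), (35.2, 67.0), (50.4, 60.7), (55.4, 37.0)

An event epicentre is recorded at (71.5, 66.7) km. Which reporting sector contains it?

Cast a ray rightward from (71.5, 66.7). For each polygon, the edges (by vertex number in listed order) whose endpoints lie on opposite sides of y = 66.7, where each meets that height, and whether that is right or left of the point:
Indigo: no edge straddles that height → 0 crossings.
Red: no edge straddles that height → 0 crossings.
Magenta: no edge straddles that height → 0 crossings.
Teal: 2–3 at x≈65.01 (left), 5–1 at x≈74.76 (right) → 1 crossing.
Slate: 2–3 at x≈35.92 (left), 4–1 at x≈65.53 (left) → 0 crossings.
Only Teal has an odd count, so the point is inside Teal.

Teal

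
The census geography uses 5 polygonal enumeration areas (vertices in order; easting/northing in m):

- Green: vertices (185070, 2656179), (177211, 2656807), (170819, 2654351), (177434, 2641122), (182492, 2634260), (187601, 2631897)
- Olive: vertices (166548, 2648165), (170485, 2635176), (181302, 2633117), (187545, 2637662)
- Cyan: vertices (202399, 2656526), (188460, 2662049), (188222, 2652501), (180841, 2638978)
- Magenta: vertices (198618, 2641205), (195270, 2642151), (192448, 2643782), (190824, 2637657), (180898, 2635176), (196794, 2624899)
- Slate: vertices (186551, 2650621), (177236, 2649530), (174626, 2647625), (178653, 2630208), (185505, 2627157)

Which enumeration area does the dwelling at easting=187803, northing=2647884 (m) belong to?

Cast a ray rightward from (187803, 2647884). For each polygon, the edges (by vertex number in listed order) whose endpoints lie on opposite sides of northing = 2647884, where each meets that height, and whether that is right or left of the point:
Green: 3–4 at easting≈174052.7 (left), 6–1 at easting≈185934.6 (left) → 0 crossings.
Olive: 1–2 at easting≈166633.2 (left), 4–1 at easting≈167109.8 (left) → 0 crossings.
Cyan: 3–4 at easting≈185702.0 (left), 4–1 at easting≈191782.2 (right) → 1 crossing.
Magenta: no edge straddles that height → 0 crossings.
Slate: 2–3 at easting≈174980.9 (left), 5–1 at easting≈186429.0 (left) → 0 crossings.
Only Cyan has an odd count, so the point is inside Cyan.

Cyan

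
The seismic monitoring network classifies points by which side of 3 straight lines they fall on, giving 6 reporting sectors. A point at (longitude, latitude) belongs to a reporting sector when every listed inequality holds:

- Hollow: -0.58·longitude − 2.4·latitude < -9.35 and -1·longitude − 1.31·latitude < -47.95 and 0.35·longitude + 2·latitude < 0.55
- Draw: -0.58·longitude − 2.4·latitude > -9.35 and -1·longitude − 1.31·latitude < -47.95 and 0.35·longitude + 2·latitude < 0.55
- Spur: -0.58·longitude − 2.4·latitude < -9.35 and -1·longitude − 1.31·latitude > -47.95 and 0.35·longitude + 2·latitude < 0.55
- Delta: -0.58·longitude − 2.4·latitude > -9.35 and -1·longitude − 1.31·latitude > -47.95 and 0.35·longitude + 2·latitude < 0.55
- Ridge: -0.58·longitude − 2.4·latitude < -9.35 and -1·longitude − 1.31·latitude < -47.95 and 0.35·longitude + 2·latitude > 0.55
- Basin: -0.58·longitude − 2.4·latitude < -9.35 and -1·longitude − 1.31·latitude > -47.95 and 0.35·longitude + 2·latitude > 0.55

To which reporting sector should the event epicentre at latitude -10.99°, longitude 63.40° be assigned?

Hollow

-0.58·63.40 − 2.4·-10.99 = -10.396, which is < -9.35
-1·63.40 − 1.31·-10.99 = -49.003, which is < -47.95
0.35·63.40 + 2·-10.99 = 0.210, which is < 0.55
This sign pattern matches Hollow.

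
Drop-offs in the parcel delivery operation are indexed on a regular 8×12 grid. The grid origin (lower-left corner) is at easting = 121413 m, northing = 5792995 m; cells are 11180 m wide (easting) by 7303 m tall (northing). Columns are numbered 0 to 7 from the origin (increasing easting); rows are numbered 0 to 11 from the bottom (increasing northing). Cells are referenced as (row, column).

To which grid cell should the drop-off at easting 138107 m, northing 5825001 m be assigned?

(4, 1)

Column index: ⌊(138107 − 121413) / 11180⌋ = ⌊1.493⌋ = 1
Row offset from origin: ⌊(5825001 − 5792995) / 7303⌋ = ⌊4.383⌋ = 4 → row 4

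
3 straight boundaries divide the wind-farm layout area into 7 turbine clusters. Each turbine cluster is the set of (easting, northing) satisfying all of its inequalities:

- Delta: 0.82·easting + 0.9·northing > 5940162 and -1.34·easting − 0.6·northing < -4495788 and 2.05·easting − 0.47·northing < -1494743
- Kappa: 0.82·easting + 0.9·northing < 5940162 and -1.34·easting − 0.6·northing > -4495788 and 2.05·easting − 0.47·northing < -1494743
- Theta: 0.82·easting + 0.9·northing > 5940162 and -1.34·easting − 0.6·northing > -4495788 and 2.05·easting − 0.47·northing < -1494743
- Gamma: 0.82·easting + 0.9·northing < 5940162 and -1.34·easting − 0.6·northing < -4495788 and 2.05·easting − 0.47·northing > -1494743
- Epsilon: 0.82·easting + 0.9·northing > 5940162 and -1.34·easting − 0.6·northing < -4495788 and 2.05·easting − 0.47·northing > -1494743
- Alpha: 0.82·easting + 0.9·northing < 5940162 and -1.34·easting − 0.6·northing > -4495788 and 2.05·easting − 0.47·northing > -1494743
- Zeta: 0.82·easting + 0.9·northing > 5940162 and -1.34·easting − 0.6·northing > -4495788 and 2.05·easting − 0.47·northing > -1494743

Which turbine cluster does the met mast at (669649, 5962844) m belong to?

Alpha

0.82·669649 + 0.9·5962844 = 5915671.780, which is < 5940162
-1.34·669649 − 0.6·5962844 = -4475036.060, which is > -4495788
2.05·669649 − 0.47·5962844 = -1429756.230, which is > -1494743
This sign pattern matches Alpha.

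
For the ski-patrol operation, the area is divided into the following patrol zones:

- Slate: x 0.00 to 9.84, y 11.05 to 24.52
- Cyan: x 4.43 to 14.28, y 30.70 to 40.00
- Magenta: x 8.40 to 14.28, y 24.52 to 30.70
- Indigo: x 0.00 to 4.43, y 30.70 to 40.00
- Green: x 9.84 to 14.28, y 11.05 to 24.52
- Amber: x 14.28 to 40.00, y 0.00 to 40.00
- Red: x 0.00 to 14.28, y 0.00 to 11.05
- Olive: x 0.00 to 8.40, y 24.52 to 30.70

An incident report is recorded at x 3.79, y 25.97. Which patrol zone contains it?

The point has x = 3.79 and y = 25.97.
Only Olive satisfies 0.00 ≤ x ≤ 8.40 and 24.52 ≤ y ≤ 30.70.

Olive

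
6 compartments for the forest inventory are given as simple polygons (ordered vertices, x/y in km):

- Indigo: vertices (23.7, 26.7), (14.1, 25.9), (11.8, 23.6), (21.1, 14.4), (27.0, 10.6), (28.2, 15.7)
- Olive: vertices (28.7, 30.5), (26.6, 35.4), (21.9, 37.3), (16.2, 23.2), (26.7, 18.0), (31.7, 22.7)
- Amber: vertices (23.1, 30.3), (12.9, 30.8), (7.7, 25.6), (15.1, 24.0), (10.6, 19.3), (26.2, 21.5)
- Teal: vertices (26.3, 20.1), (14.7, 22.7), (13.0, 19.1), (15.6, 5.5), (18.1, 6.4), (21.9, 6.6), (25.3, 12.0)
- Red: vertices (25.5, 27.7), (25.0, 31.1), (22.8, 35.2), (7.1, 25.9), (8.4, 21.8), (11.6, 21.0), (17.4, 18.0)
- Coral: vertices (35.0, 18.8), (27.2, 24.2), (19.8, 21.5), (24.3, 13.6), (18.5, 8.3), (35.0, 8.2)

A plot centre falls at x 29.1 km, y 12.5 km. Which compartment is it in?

Cast a ray rightward from (29.1, 12.5). For each polygon, the edges (by vertex number in listed order) whose endpoints lie on opposite sides of y = 12.5, where each meets that height, and whether that is right or left of the point:
Indigo: 4–5 at x≈24.05 (left), 5–6 at x≈27.45 (left) → 0 crossings.
Olive: no edge straddles that height → 0 crossings.
Amber: no edge straddles that height → 0 crossings.
Teal: 3–4 at x≈14.26 (left), 7–1 at x≈25.36 (left) → 0 crossings.
Red: no edge straddles that height → 0 crossings.
Coral: 4–5 at x≈23.10 (left), 6–1 at x≈35.00 (right) → 1 crossing.
Only Coral has an odd count, so the point is inside Coral.

Coral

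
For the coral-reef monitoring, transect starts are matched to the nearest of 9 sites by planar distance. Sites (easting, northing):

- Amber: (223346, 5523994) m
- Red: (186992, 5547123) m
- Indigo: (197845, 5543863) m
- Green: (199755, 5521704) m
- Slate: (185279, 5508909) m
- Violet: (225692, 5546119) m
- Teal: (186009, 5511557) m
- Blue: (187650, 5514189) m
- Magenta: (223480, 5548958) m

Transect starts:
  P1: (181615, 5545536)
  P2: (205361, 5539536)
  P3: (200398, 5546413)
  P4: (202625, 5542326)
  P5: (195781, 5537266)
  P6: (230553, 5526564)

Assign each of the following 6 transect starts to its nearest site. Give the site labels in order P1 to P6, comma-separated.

Red, Indigo, Indigo, Indigo, Indigo, Amber

P1 → Red (d²=31430698.00)
P2 → Indigo (d²=75213185.00)
P3 → Indigo (d²=13020309.00)
P4 → Indigo (d²=25210769.00)
P5 → Indigo (d²=47780505.00)
P6 → Amber (d²=58545749.00)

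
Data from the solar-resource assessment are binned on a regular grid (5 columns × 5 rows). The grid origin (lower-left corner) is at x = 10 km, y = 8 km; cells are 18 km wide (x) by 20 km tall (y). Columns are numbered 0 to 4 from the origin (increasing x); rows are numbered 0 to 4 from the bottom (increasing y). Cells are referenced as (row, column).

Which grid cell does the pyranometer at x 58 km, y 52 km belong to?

(2, 2)

Column index: ⌊(58 − 10) / 18⌋ = ⌊2.667⌋ = 2
Row offset from origin: ⌊(52 − 8) / 20⌋ = ⌊2.200⌋ = 2 → row 2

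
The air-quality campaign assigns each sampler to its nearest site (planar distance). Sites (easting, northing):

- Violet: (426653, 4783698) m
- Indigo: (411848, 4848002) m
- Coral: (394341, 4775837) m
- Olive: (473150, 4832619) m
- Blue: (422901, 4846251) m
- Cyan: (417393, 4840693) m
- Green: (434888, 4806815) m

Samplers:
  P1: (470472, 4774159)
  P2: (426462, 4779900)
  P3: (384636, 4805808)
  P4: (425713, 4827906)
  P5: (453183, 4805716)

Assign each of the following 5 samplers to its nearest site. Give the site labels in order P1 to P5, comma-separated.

Violet, Violet, Coral, Cyan, Green

P1 → Violet (d²=2011097282.00)
P2 → Violet (d²=14461285.00)
P3 → Coral (d²=992447866.00)
P4 → Cyan (d²=232729769.00)
P5 → Green (d²=335914826.00)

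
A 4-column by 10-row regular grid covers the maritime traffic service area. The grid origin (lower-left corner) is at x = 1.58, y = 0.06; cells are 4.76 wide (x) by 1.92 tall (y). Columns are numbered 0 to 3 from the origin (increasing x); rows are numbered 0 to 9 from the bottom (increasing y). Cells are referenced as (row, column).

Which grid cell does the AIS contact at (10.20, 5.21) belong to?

(2, 1)

Column index: ⌊(10.20 − 1.58) / 4.76⌋ = ⌊1.811⌋ = 1
Row offset from origin: ⌊(5.21 − 0.06) / 1.92⌋ = ⌊2.682⌋ = 2 → row 2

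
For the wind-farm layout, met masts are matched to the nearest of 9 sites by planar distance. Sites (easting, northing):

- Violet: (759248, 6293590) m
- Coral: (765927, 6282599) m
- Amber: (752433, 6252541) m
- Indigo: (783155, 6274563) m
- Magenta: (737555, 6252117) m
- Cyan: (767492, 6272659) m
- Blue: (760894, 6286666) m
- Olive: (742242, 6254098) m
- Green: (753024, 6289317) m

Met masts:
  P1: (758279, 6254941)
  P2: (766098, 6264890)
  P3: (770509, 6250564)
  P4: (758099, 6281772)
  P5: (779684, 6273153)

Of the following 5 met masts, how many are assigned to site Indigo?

1

P1 → Amber
P2 → Cyan
P3 → Amber
P4 → Blue
P5 → Indigo
1 of the 5 goes to Indigo.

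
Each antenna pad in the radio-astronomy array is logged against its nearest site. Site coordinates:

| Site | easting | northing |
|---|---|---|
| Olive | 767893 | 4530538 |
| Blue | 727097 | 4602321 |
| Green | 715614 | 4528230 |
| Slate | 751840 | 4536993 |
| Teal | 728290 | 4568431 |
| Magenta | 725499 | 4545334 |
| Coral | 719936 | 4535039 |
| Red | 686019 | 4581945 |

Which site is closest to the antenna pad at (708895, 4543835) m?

Coral

Squared distances to each site:
Olive: 3657574213.000; Blue: 3751925000.000; Green: 288660986.000; Slate: 1891085989.000; Teal: 981129241.000; Magenta: 277939817.000; Coral: 199273297.000; Red: 1975683476.000.
Minimum at Coral.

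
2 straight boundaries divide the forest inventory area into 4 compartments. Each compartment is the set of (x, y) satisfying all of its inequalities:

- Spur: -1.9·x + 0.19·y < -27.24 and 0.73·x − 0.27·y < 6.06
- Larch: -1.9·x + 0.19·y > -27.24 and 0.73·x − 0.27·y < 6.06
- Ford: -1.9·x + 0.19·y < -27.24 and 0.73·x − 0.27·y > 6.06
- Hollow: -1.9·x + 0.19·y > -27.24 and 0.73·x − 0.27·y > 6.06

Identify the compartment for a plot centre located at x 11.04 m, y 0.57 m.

-1.9·11.04 + 0.19·0.57 = -20.868, which is > -27.24
0.73·11.04 − 0.27·0.57 = 7.905, which is > 6.06
This sign pattern matches Hollow.

Hollow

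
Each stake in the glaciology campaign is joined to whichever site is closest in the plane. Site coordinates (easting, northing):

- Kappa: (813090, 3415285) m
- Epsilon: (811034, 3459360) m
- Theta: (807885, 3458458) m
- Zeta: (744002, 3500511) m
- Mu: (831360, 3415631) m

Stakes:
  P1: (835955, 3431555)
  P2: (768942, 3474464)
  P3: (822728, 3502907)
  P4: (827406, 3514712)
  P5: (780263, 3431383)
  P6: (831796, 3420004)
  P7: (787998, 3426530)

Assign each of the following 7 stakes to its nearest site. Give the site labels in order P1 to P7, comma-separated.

Mu, Zeta, Epsilon, Epsilon, Kappa, Mu, Kappa

P1 → Mu (d²=274687801.00)
P2 → Zeta (d²=1300449809.00)
P3 → Epsilon (d²=2033090845.00)
P4 → Epsilon (d²=3331886288.00)
P5 → Kappa (d²=1336757533.00)
P6 → Mu (d²=19313225.00)
P7 → Kappa (d²=756058489.00)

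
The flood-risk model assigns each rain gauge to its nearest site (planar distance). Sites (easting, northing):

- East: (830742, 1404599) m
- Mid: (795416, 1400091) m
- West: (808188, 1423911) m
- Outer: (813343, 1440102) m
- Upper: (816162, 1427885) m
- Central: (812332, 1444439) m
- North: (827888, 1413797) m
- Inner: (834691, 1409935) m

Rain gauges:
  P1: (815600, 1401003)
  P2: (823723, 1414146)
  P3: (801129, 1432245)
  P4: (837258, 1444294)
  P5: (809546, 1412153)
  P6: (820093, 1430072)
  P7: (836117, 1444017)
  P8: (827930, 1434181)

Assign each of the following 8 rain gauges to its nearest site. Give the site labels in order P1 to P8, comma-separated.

East, North, West, Outer, West, Upper, Outer, Upper

P1 → East (d²=242211380.00)
P2 → North (d²=17469026.00)
P3 → West (d²=119285037.00)
P4 → Outer (d²=589500089.00)
P5 → West (d²=140094728.00)
P6 → Upper (d²=20235730.00)
P7 → Outer (d²=533982301.00)
P8 → Upper (d²=178125440.00)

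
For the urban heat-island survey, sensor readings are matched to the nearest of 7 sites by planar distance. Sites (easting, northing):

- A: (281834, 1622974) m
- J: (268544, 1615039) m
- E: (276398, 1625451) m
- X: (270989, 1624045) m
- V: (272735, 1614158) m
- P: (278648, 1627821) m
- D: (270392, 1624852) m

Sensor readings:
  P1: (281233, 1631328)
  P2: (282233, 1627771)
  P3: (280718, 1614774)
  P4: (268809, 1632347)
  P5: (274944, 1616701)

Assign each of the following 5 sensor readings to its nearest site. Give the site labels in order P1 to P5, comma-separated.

P1 → P (d²=18981274.00)
P2 → P (d²=12854725.00)
P3 → V (d²=64107745.00)
P4 → D (d²=58680914.00)
P5 → V (d²=11346530.00)

P, P, V, D, V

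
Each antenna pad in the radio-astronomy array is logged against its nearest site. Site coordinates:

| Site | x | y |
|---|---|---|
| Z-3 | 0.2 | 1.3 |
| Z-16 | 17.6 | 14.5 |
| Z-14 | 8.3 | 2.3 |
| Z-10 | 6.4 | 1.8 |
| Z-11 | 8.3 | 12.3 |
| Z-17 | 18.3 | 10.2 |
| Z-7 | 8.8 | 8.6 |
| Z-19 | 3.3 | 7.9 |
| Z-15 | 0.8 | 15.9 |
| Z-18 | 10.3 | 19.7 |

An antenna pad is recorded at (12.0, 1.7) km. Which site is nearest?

Z-14

Squared distances to each site:
Z-3: 139.400; Z-16: 195.200; Z-14: 14.050; Z-10: 31.370; Z-11: 126.050; Z-17: 111.940; Z-7: 57.850; Z-19: 114.130; Z-15: 327.080; Z-18: 326.890.
Minimum at Z-14.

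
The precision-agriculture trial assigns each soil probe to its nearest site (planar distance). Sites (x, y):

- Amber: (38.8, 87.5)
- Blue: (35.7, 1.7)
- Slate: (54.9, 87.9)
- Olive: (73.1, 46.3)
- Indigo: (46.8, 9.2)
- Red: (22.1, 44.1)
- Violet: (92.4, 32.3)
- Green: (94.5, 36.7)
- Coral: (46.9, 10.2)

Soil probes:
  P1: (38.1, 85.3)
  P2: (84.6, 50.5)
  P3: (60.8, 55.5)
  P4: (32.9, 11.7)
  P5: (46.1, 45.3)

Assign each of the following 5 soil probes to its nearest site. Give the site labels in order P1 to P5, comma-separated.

P1 → Amber (d²=5.33)
P2 → Olive (d²=149.89)
P3 → Olive (d²=235.93)
P4 → Blue (d²=107.84)
P5 → Red (d²=577.44)

Amber, Olive, Olive, Blue, Red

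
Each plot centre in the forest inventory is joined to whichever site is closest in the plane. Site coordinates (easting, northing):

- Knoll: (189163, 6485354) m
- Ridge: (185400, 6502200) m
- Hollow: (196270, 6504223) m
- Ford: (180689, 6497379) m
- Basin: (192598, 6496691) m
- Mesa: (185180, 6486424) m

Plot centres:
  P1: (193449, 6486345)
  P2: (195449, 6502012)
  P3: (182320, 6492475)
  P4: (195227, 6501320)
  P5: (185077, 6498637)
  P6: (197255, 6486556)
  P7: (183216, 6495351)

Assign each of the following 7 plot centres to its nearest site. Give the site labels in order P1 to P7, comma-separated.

P1 → Knoll (d²=19351877.00)
P2 → Hollow (d²=5562562.00)
P3 → Ford (d²=26709377.00)
P4 → Hollow (d²=9515258.00)
P5 → Ridge (d²=12799298.00)
P6 → Knoll (d²=66925268.00)
P7 → Ford (d²=10498513.00)

Knoll, Hollow, Ford, Hollow, Ridge, Knoll, Ford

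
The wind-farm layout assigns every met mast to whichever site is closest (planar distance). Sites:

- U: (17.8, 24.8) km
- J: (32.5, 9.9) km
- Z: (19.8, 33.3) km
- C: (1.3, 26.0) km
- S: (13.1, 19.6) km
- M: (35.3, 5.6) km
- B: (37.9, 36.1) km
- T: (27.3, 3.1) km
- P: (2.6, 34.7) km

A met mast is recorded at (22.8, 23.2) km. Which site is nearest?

Squared distances to each site:
U: 27.560; J: 270.980; Z: 111.010; C: 470.090; S: 107.050; M: 466.010; B: 394.420; T: 424.260; P: 540.290.
Minimum at U.

U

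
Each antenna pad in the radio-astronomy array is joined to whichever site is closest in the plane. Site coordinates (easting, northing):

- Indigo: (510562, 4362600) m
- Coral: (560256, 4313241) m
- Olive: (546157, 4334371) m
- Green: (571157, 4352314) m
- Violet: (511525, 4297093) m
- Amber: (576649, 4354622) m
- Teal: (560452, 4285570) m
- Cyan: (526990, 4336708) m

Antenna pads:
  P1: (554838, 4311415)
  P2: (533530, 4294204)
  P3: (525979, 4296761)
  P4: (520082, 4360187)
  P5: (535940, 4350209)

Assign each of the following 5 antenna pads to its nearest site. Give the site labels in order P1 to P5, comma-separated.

P1 → Coral (d²=32689000.00)
P2 → Violet (d²=492566346.00)
P3 → Violet (d²=209028340.00)
P4 → Indigo (d²=96452969.00)
P5 → Cyan (d²=262379501.00)

Coral, Violet, Violet, Indigo, Cyan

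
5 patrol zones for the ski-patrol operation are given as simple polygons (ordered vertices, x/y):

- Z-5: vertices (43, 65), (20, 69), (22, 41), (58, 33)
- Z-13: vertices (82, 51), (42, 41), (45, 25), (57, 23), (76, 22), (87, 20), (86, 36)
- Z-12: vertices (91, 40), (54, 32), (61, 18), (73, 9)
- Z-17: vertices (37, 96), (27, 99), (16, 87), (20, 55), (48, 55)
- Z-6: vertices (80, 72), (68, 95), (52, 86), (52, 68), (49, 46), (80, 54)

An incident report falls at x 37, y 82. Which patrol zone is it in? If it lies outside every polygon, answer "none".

Z-17

Cast a ray rightward from (37, 82). For each polygon, the edges (by vertex number in listed order) whose endpoints lie on opposite sides of y = 82, where each meets that height, and whether that is right or left of the point:
Z-5: no edge straddles that height → 0 crossings.
Z-13: no edge straddles that height → 0 crossings.
Z-12: no edge straddles that height → 0 crossings.
Z-17: 3–4 at x≈16.6 (left), 5–1 at x≈40.8 (right) → 1 crossing.
Z-6: 1–2 at x≈74.8 (right), 3–4 at x≈52.0 (right) → 2 crossings.
Only Z-17 has an odd count, so the point is inside Z-17.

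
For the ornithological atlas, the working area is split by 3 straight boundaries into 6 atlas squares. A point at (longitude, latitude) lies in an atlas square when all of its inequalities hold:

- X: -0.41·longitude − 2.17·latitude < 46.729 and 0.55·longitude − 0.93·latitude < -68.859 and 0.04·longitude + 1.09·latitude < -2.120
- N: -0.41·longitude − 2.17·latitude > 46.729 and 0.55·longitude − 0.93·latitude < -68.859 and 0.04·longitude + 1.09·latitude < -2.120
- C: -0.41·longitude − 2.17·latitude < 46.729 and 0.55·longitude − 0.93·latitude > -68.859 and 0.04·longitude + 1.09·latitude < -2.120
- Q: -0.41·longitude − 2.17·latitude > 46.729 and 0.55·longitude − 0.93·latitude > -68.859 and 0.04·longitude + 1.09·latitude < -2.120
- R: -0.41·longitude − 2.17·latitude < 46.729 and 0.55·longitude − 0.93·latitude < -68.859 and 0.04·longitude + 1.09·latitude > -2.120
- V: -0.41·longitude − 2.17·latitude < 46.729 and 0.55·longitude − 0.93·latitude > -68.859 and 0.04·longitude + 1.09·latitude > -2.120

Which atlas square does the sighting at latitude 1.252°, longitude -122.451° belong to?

Q

-0.41·-122.451 − 2.17·1.252 = 47.488, which is > 46.729
0.55·-122.451 − 0.93·1.252 = -68.512, which is > -68.859
0.04·-122.451 + 1.09·1.252 = -3.533, which is < -2.120
This sign pattern matches Q.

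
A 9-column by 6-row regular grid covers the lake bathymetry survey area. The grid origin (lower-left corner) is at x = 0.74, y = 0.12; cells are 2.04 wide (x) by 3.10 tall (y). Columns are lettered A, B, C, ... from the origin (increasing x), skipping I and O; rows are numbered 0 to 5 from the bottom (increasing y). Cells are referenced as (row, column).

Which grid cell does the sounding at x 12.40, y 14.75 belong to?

(4, F)

Column index: ⌊(12.40 − 0.74) / 2.04⌋ = ⌊5.716⌋ = 5 → column F
Row offset from origin: ⌊(14.75 − 0.12) / 3.10⌋ = ⌊4.719⌋ = 4 → row 4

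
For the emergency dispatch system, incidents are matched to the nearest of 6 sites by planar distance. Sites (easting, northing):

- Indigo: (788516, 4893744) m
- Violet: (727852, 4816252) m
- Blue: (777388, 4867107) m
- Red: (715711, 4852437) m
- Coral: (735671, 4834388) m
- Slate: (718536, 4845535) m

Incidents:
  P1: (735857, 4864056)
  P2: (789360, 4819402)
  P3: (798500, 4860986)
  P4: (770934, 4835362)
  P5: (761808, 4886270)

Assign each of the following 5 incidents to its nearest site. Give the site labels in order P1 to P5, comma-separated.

Red, Blue, Blue, Blue, Blue

P1 → Red (d²=540862477.00)
P2 → Blue (d²=2419095809.00)
P3 → Blue (d²=483183185.00)
P4 → Blue (d²=1049399141.00)
P5 → Blue (d²=609956969.00)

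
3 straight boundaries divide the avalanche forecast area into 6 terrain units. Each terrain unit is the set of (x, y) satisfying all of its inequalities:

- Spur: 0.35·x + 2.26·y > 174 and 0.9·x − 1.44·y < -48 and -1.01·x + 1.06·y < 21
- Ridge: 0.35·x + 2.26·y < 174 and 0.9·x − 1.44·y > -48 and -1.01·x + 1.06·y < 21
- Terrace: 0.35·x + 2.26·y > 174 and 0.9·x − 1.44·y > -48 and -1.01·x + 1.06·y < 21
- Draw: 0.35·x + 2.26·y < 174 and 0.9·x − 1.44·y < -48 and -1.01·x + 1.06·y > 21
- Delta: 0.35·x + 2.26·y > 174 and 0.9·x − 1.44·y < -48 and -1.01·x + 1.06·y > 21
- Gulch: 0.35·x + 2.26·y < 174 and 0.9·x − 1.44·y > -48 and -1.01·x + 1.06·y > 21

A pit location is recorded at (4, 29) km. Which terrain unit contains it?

Gulch

0.35·4 + 2.26·29 = 66.940, which is < 174
0.9·4 − 1.44·29 = -38.160, which is > -48
-1.01·4 + 1.06·29 = 26.700, which is > 21
This sign pattern matches Gulch.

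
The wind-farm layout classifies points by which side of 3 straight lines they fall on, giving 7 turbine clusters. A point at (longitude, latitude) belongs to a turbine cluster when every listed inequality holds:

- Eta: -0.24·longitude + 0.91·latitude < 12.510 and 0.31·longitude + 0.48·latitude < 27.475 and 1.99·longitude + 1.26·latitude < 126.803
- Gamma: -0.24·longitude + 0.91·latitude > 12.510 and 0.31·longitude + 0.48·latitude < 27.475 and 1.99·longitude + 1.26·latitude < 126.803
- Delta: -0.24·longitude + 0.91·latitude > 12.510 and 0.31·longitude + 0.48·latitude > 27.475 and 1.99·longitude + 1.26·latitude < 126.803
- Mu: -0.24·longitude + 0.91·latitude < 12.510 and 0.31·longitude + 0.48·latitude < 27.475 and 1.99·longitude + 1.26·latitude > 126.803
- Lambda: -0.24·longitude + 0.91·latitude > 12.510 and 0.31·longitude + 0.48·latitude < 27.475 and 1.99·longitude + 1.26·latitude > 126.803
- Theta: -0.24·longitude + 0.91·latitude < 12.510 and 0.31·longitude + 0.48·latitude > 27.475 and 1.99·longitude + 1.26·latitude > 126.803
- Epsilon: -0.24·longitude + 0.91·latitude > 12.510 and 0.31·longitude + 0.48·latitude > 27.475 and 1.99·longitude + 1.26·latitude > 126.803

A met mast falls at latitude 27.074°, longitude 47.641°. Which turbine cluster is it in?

-0.24·47.641 + 0.91·27.074 = 13.204, which is > 12.510
0.31·47.641 + 0.48·27.074 = 27.764, which is > 27.475
1.99·47.641 + 1.26·27.074 = 128.919, which is > 126.803
This sign pattern matches Epsilon.

Epsilon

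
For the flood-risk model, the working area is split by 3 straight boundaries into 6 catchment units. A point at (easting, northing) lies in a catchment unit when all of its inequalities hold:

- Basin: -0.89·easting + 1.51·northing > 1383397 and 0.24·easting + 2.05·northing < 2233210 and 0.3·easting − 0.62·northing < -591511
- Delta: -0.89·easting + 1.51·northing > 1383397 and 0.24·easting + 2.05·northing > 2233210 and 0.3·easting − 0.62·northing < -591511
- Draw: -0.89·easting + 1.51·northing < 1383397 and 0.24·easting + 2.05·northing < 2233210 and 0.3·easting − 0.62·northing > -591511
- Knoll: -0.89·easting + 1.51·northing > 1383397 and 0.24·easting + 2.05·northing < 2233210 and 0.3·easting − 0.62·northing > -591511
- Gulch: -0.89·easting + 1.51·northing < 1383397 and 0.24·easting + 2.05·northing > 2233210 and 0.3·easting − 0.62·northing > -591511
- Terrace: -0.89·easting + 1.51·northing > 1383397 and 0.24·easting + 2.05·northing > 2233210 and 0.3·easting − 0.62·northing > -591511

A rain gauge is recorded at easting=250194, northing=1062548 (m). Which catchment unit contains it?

Gulch

-0.89·250194 + 1.51·1062548 = 1381774.820, which is < 1383397
0.24·250194 + 2.05·1062548 = 2238269.960, which is > 2233210
0.3·250194 − 0.62·1062548 = -583721.560, which is > -591511
This sign pattern matches Gulch.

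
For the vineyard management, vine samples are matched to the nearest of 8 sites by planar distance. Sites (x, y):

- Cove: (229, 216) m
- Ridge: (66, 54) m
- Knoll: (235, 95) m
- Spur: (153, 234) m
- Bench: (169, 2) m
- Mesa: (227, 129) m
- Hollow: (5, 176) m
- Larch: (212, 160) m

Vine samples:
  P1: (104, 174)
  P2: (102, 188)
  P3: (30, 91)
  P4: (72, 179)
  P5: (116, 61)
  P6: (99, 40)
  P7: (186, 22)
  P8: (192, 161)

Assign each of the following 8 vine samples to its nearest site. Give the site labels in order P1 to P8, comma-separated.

P1 → Spur (d²=6001.00)
P2 → Spur (d²=4717.00)
P3 → Ridge (d²=2665.00)
P4 → Hollow (d²=4498.00)
P5 → Ridge (d²=2549.00)
P6 → Ridge (d²=1285.00)
P7 → Bench (d²=689.00)
P8 → Larch (d²=401.00)

Spur, Spur, Ridge, Hollow, Ridge, Ridge, Bench, Larch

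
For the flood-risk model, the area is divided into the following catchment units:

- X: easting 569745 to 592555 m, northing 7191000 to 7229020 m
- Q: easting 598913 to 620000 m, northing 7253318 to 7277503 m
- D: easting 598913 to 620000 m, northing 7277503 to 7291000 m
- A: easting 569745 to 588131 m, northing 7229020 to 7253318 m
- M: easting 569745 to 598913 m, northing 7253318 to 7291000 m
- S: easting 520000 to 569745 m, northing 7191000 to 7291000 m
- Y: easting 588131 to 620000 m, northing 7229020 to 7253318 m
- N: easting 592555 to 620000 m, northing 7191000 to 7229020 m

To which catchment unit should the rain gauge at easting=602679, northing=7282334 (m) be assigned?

D

The point has easting = 602679 and northing = 7282334.
Only D satisfies 598913 ≤ easting ≤ 620000 and 7277503 ≤ northing ≤ 7291000.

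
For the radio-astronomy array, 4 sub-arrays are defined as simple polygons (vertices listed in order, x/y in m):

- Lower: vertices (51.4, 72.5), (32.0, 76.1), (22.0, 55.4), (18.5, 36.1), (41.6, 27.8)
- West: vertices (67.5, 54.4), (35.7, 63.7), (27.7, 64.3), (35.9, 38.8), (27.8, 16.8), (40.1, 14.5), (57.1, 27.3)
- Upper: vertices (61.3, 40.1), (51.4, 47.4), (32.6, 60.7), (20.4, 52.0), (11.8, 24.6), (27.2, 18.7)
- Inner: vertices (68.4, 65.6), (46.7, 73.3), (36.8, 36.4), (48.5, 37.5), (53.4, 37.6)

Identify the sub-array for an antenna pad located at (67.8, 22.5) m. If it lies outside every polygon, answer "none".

Cast a ray rightward from (67.8, 22.5). For each polygon, the edges (by vertex number in listed order) whose endpoints lie on opposite sides of y = 22.5, where each meets that height, and whether that is right or left of the point:
Lower: no edge straddles that height → 0 crossings.
West: 4–5 at x≈29.90 (left), 6–7 at x≈50.73 (left) → 0 crossings.
Upper: 5–6 at x≈17.28 (left), 6–1 at x≈33.26 (left) → 0 crossings.
Inner: no edge straddles that height → 0 crossings.
All counts are even, so the point lies outside every listed polygon.

none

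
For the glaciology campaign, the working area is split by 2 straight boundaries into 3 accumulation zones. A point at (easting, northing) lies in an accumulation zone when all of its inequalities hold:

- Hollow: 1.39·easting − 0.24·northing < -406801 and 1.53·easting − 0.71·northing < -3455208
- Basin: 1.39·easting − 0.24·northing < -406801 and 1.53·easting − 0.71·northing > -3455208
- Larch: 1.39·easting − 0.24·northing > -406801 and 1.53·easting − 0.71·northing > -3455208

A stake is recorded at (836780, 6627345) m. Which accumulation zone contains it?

1.39·836780 − 0.24·6627345 = -427438.600, which is < -406801
1.53·836780 − 0.71·6627345 = -3425141.550, which is > -3455208
This sign pattern matches Basin.

Basin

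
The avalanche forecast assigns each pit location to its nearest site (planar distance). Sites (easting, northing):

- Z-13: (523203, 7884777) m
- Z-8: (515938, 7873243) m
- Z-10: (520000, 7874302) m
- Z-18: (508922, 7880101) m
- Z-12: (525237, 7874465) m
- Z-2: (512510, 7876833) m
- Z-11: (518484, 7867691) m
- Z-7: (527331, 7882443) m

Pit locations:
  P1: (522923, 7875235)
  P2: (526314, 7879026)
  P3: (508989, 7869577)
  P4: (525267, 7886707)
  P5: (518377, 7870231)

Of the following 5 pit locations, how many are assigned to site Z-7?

P1 → Z-12
P2 → Z-7
P3 → Z-8
P4 → Z-13
P5 → Z-11
1 of the 5 goes to Z-7.

1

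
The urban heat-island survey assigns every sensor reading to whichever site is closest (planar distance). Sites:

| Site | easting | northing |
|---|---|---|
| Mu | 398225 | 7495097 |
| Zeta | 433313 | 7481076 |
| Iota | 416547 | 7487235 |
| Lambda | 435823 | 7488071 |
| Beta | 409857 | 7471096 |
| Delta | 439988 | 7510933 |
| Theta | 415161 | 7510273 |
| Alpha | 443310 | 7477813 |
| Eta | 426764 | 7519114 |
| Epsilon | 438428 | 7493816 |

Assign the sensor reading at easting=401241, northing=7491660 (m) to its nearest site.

Mu

Squared distances to each site:
Mu: 20909225.000; Zeta: 1140634240.000; Iota: 253854261.000; Lambda: 1208795645.000; Beta: 497113552.000; Delta: 1872778538.000; Theta: 540210169.000; Alpha: 1961540170.000; Eta: 1405145645.000; Epsilon: 1387521305.000.
Minimum at Mu.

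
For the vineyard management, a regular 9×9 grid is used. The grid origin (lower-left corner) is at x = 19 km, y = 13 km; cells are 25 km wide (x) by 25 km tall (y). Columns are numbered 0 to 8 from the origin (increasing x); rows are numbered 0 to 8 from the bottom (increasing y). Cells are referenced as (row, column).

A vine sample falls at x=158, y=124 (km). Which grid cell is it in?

(4, 5)

Column index: ⌊(158 − 19) / 25⌋ = ⌊5.560⌋ = 5
Row offset from origin: ⌊(124 − 13) / 25⌋ = ⌊4.440⌋ = 4 → row 4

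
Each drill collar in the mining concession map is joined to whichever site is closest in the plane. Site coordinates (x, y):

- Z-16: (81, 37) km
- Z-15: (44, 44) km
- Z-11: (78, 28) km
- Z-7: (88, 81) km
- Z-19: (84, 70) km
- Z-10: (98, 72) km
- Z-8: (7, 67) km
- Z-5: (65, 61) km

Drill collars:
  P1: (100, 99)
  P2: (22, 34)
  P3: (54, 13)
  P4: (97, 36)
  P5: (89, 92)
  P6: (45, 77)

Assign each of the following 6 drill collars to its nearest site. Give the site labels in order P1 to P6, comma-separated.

Z-7, Z-15, Z-11, Z-16, Z-7, Z-5

P1 → Z-7 (d²=468.00)
P2 → Z-15 (d²=584.00)
P3 → Z-11 (d²=801.00)
P4 → Z-16 (d²=257.00)
P5 → Z-7 (d²=122.00)
P6 → Z-5 (d²=656.00)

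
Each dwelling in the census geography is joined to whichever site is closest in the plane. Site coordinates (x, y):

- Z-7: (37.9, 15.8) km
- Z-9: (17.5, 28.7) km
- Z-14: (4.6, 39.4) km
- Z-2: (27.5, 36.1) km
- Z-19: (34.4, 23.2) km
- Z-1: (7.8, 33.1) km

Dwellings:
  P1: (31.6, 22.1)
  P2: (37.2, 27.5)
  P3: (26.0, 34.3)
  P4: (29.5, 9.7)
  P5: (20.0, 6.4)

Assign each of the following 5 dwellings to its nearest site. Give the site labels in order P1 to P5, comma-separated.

Z-19, Z-19, Z-2, Z-7, Z-7

P1 → Z-19 (d²=9.05)
P2 → Z-19 (d²=26.33)
P3 → Z-2 (d²=5.49)
P4 → Z-7 (d²=107.77)
P5 → Z-7 (d²=408.77)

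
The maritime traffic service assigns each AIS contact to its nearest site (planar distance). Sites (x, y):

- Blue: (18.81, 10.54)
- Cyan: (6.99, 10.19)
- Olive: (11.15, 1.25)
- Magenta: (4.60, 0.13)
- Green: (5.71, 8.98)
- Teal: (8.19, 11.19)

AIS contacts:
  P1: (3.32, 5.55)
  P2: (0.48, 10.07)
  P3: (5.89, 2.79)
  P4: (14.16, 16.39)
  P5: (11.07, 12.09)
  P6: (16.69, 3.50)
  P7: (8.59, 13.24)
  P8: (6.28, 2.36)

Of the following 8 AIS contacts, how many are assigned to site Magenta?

2

P1 → Green
P2 → Green
P3 → Magenta
P4 → Blue
P5 → Teal
P6 → Olive
P7 → Teal
P8 → Magenta
2 of the 8 go to Magenta.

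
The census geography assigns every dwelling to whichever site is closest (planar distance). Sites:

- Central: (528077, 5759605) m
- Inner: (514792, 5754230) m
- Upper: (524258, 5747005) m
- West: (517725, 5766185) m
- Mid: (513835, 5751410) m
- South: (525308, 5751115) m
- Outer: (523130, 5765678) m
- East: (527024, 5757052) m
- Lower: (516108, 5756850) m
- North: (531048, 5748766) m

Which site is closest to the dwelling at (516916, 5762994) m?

West

Squared distances to each site:
Central: 136053242.000; Inner: 81319072.000; Upper: 309553085.000; West: 10836962.000; Mid: 143681617.000; South: 211536305.000; Outer: 45817652.000; East: 137479028.000; Lower: 38401600.000; North: 402149408.000.
Minimum at West.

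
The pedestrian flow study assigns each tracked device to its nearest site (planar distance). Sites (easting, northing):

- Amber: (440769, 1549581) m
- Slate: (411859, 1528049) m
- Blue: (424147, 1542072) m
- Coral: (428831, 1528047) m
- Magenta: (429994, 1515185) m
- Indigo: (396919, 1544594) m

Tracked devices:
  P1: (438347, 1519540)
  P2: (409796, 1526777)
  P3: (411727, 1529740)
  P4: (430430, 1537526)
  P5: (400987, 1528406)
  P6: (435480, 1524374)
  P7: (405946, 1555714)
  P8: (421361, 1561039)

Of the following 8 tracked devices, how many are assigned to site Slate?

P1 → Magenta
P2 → Slate
P3 → Slate
P4 → Blue
P5 → Slate
P6 → Coral
P7 → Indigo
P8 → Blue
3 of the 8 go to Slate.

3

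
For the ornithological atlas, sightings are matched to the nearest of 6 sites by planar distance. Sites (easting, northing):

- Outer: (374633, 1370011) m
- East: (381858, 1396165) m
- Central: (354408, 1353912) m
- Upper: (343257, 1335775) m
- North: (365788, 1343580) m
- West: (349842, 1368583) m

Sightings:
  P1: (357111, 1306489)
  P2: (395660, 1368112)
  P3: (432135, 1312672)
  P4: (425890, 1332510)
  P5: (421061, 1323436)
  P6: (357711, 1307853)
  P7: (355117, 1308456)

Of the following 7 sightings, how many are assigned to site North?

3

P1 → Upper
P2 → Outer
P3 → North
P4 → North
P5 → North
P6 → Upper
P7 → Upper
3 of the 7 go to North.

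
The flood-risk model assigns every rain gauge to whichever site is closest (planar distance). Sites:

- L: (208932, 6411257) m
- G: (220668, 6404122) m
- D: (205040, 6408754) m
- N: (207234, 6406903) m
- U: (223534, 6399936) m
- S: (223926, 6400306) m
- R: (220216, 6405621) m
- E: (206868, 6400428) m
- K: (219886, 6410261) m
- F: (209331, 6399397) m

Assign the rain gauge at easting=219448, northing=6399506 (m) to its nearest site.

Squared distances to each site:
L: 248672257.000; G: 22795856.000; D: 293115968.000; N: 203897405.000; U: 16880296.000; S: 20692484.000; R: 37983049.000; E: 159106484.000; K: 115861869.000; F: 102365570.000.
Minimum at U.

U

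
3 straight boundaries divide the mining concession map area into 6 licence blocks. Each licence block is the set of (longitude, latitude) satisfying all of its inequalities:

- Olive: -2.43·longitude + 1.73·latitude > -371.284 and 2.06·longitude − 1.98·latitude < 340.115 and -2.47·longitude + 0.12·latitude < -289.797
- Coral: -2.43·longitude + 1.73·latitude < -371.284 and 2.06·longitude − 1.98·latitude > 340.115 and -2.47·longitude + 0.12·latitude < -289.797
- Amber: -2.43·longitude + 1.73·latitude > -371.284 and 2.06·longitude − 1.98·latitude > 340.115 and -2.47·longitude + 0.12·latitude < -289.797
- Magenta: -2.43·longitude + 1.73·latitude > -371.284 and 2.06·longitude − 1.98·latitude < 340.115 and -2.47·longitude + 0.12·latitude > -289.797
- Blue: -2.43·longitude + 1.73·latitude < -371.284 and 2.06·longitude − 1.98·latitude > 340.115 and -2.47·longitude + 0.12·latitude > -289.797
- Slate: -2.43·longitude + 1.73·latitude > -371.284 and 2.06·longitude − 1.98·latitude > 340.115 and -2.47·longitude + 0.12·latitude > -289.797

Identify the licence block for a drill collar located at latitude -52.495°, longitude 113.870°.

-2.43·113.870 + 1.73·-52.495 = -367.520, which is > -371.284
2.06·113.870 − 1.98·-52.495 = 338.512, which is < 340.115
-2.47·113.870 + 0.12·-52.495 = -287.558, which is > -289.797
This sign pattern matches Magenta.

Magenta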